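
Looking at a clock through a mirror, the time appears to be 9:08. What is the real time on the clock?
Reflection across the vertical (12-6) axis maps a hand at angle A degrees to (360 - A) degrees, which sends a reading of T minutes past 12:00 to (720 - T) minutes past 12:00.
Mirror reads 9:08 = 548 minutes past 12:00.
Actual time: (720 - 548) mod 720 = 172 minutes = 2:52.

Final answer: 2:52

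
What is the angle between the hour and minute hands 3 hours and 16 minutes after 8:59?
First find the time 3 hours and 16 minutes after 8:59.
Total minutes: 8 x 60 + 59 + 3 x 60 + 16 = 735.
735 mod 720 = 15 minutes = 12:15.
Now compute the angle at 12:15:
Hour hand: 0 x 30 + 15 x 0.5 = 7.5 degrees
Minute hand: 15 x 6 = 90 degrees
Difference: |7.5 - 90| = 82.5 degrees
The angle is 82.5 degrees

Final answer: 82.5 degrees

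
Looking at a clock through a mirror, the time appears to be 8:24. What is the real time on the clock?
Reflection across the vertical (12-6) axis maps a hand at angle A degrees to (360 - A) degrees, which sends a reading of T minutes past 12:00 to (720 - T) minutes past 12:00.
Mirror reads 8:24 = 504 minutes past 12:00.
Actual time: (720 - 504) mod 720 = 216 minutes = 3:36.

Final answer: 3:36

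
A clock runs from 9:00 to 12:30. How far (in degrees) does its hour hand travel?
The hour hand moves 0.5 degrees per minute.
Time elapsed: 12:30 - 9:00 = 210 minutes
Angular displacement: 210 x 0.5 = 105 degrees

Final answer: 105 degrees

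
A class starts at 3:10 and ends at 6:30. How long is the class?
From 3:10 to 6:30:
(6 x 60 + 30) - (3 x 60 + 10) = 390 - 190 = 200 minutes
= 3 hours and 20 minutes

Final answer: 3 hours and 20 minutes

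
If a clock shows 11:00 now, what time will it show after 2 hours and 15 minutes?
Starting time: 11:00
Adding 15 minutes to 0 minutes: 0 + 15 = 15 minutes
Adding 2 hours: 11 + 2 = 13 - 12 = 1
Final time: 1:15

Final answer: 1:15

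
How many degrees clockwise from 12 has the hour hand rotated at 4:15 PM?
The hour hand moves 30 degrees per hour and 0.5 degrees per minute.
At 4:15: (4) x 30 + 15 x 0.5 = 120 + 7.5 = 127.5 degrees

Final answer: 127.5 degrees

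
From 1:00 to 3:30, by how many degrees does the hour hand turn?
The hour hand moves 0.5 degrees per minute.
Time elapsed: 3:30 - 1:00 = 150 minutes
Angular displacement: 150 x 0.5 = 75 degrees

Final answer: 75 degrees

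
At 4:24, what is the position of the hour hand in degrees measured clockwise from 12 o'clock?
The hour hand moves 30 degrees per hour and 0.5 degrees per minute.
At 4:24: (4) x 30 + 24 x 0.5 = 120 + 12 = 132 degrees

Final answer: 132 degrees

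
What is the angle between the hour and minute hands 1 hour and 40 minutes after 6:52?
First find the time 1 hour and 40 minutes after 6:52.
Total minutes: 6 x 60 + 52 + 1 x 60 + 40 = 512.
512 mod 720 = 512 minutes = 8:32.
Now compute the angle at 8:32:
Hour hand: 8 x 30 + 32 x 0.5 = 256 degrees
Minute hand: 32 x 6 = 192 degrees
Difference: |256 - 192| = 64 degrees
The angle is 64 degrees

Final answer: 64 degrees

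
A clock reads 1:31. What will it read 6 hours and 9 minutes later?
Starting time: 1:31
Adding 9 minutes to 31 minutes: 31 + 9 = 40 minutes
Adding 6 hours: 1 + 6 = 7
Final time: 7:40

Final answer: 7:40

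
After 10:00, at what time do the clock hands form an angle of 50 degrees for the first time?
At t minutes past 10:00, the hour hand is at 30 x 10 + 0.5t degrees and the minute hand is at 6t degrees.
The smaller angle between them is 50 degrees when |30H - 5.5t| = 50 or |30H - 5.5t| = 310.
With H = 10, solve 30 x 10 - 5.5t = +/- target for each target:
  t = (30 x 10 - 50) / 5.5 = 45.45
  t = (30 x 10 + 50) / 5.5 = 63.64 (outside (0, 60))
  t = (30 x 10 - 310) / 5.5 = -1.82 (outside (0, 60))
  t = (30 x 10 + 310) / 5.5 = 110.91 (outside (0, 60))
Valid solutions in (0, 60): {45.45} minutes.
The first occurrence is t = 45.45 minutes.
The hands form a 50-degree angle at 45.45 minutes past 10:00.

Final answer: 45.45 minutes past 10:00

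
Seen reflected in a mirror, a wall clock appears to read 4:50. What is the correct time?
Reflection across the vertical (12-6) axis maps a hand at angle A degrees to (360 - A) degrees, which sends a reading of T minutes past 12:00 to (720 - T) minutes past 12:00.
Mirror reads 4:50 = 290 minutes past 12:00.
Actual time: (720 - 290) mod 720 = 430 minutes = 7:10.

Final answer: 7:10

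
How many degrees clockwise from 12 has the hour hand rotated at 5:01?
The hour hand moves 30 degrees per hour and 0.5 degrees per minute.
At 5:01: (5) x 30 + 1 x 0.5 = 150 + 0.5 = 150.5 degrees

Final answer: 150.5 degrees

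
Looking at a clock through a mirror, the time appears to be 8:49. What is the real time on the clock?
Reflection across the vertical (12-6) axis maps a hand at angle A degrees to (360 - A) degrees, which sends a reading of T minutes past 12:00 to (720 - T) minutes past 12:00.
Mirror reads 8:49 = 529 minutes past 12:00.
Actual time: (720 - 529) mod 720 = 191 minutes = 3:11.

Final answer: 3:11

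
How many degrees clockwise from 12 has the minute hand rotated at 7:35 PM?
The minute hand moves 6 degrees per minute.
At 7:35: 35 x 6 = 210 degrees

Final answer: 210 degrees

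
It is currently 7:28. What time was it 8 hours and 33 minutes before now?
Starting time: 7:28 = 448 total minutes past 12:00
Subtracting: 8 hours and 33 minutes = 513 minutes
448 - 513 = -65 (negative, add 12 hours = 720) = 655 minutes
= 10 hours and 55 minutes past 12:00 = 10:55

Final answer: 10:55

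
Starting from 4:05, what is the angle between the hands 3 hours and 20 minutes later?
First find the time 3 hours and 20 minutes after 4:05.
Total minutes: 4 x 60 + 5 + 3 x 60 + 20 = 445.
445 mod 720 = 445 minutes = 7:25.
Now compute the angle at 7:25:
Hour hand: 7 x 30 + 25 x 0.5 = 222.5 degrees
Minute hand: 25 x 6 = 150 degrees
Difference: |222.5 - 150| = 72.5 degrees
The angle is 72.5 degrees

Final answer: 72.5 degrees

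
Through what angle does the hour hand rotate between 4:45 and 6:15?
The hour hand moves 0.5 degrees per minute.
Time elapsed: 6:15 - 4:45 = 90 minutes
Angular displacement: 90 x 0.5 = 45 degrees

Final answer: 45 degrees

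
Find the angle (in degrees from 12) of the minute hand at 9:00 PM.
The minute hand moves 6 degrees per minute.
At 9:00: 0 x 6 = 0 degrees

Final answer: 0 degrees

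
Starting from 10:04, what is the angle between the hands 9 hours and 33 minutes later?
First find the time 9 hours and 33 minutes after 10:04.
Total minutes: 10 x 60 + 4 + 9 x 60 + 33 = 1177.
1177 mod 720 = 457 minutes = 7:37.
Now compute the angle at 7:37:
Hour hand: 7 x 30 + 37 x 0.5 = 228.5 degrees
Minute hand: 37 x 6 = 222 degrees
Difference: |228.5 - 222| = 6.5 degrees
The angle is 6.5 degrees

Final answer: 6.5 degrees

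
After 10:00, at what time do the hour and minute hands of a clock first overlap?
The minute hand gains 5.5 degrees per minute on the hour hand.
At 10:00, the hour hand is at 300 degrees and the minute hand is at 0 degrees.
The gap is 300 degrees. Time to close: 300/5.5 = 60 x 10/11 = 54.55 minutes.
The hands overlap at 54.55 minutes past 10:00.

Final answer: 54.55 minutes past 10:00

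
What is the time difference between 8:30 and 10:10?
From 8:30 to 10:10:
(10 x 60 + 10) - (8 x 60 + 30) = 610 - 510 = 100 minutes
= 1 hour and 40 minutes

Final answer: 1 hour and 40 minutes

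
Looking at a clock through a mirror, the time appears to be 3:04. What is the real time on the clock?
Reflection across the vertical (12-6) axis maps a hand at angle A degrees to (360 - A) degrees, which sends a reading of T minutes past 12:00 to (720 - T) minutes past 12:00.
Mirror reads 3:04 = 184 minutes past 12:00.
Actual time: (720 - 184) mod 720 = 536 minutes = 8:56.

Final answer: 8:56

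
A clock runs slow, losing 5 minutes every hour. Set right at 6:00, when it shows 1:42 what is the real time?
For every 60 true minutes, the faulty clock advances 55 minutes, so 1 faulty-clock minute corresponds to 60/55 true minutes.
From 6:00 to 1:42 on the faulty dial is 462 minutes.
True elapsed: 462 x 60/55 = 504 minutes = 8 hours and 24 minutes.
True time: 6:00 + 8 hours and 24 minutes = 2:24.

Final answer: 2:24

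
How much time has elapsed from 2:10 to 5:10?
From 2:10 to 5:10:
(5 x 60 + 10) - (2 x 60 + 10) = 310 - 130 = 180 minutes
= 3 hours

Final answer: 3 hours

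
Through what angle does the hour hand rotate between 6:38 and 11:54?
The hour hand moves 0.5 degrees per minute.
Time elapsed: 11:54 - 6:38 = 316 minutes
Angular displacement: 316 x 0.5 = 158 degrees

Final answer: 158 degrees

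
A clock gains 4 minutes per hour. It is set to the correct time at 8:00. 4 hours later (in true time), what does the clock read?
For every 60 true minutes, the faulty clock advances 60 + 4 = 64 minutes.
True elapsed: 4 hours = 240 minutes.
Faulty clock advances: 240 x 64/60 = 256 minutes (drift: 16 minutes ahead).
Shown time: 8:00 + 256 minutes = 12:16.

Final answer: 12:16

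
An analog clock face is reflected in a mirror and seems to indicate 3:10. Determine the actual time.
Reflection across the vertical (12-6) axis maps a hand at angle A degrees to (360 - A) degrees, which sends a reading of T minutes past 12:00 to (720 - T) minutes past 12:00.
Mirror reads 3:10 = 190 minutes past 12:00.
Actual time: (720 - 190) mod 720 = 530 minutes = 8:50.

Final answer: 8:50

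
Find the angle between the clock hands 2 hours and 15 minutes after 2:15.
First find the time 2 hours and 15 minutes after 2:15.
Total minutes: 2 x 60 + 15 + 2 x 60 + 15 = 270.
270 mod 720 = 270 minutes = 4:30.
Now compute the angle at 4:30:
Hour hand: 4 x 30 + 30 x 0.5 = 135 degrees
Minute hand: 30 x 6 = 180 degrees
Difference: |135 - 180| = 45 degrees
The angle is 45 degrees

Final answer: 45 degrees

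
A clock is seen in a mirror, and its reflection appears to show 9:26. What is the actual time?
Reflection across the vertical (12-6) axis maps a hand at angle A degrees to (360 - A) degrees, which sends a reading of T minutes past 12:00 to (720 - T) minutes past 12:00.
Mirror reads 9:26 = 566 minutes past 12:00.
Actual time: (720 - 566) mod 720 = 154 minutes = 2:34.

Final answer: 2:34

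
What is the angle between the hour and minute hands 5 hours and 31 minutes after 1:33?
First find the time 5 hours and 31 minutes after 1:33.
Total minutes: 1 x 60 + 33 + 5 x 60 + 31 = 424.
424 mod 720 = 424 minutes = 7:04.
Now compute the angle at 7:04:
Hour hand: 7 x 30 + 4 x 0.5 = 212 degrees
Minute hand: 4 x 6 = 24 degrees
Difference: |212 - 24| = 188 degrees
Smaller angle: 360 - 188 = 172 degrees

Final answer: 172 degrees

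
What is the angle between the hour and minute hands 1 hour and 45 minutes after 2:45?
First find the time 1 hour and 45 minutes after 2:45.
Total minutes: 2 x 60 + 45 + 1 x 60 + 45 = 270.
270 mod 720 = 270 minutes = 4:30.
Now compute the angle at 4:30:
Hour hand: 4 x 30 + 30 x 0.5 = 135 degrees
Minute hand: 30 x 6 = 180 degrees
Difference: |135 - 180| = 45 degrees
The angle is 45 degrees

Final answer: 45 degrees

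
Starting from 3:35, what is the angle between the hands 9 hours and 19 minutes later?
First find the time 9 hours and 19 minutes after 3:35.
Total minutes: 3 x 60 + 35 + 9 x 60 + 19 = 774.
774 mod 720 = 54 minutes = 12:54.
Now compute the angle at 12:54:
Hour hand: 0 x 30 + 54 x 0.5 = 27 degrees
Minute hand: 54 x 6 = 324 degrees
Difference: |27 - 324| = 297 degrees
Smaller angle: 360 - 297 = 63 degrees

Final answer: 63 degrees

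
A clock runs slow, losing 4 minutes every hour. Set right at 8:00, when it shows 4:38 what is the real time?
For every 60 true minutes, the faulty clock advances 56 minutes, so 1 faulty-clock minute corresponds to 60/56 true minutes.
From 8:00 to 4:38 on the faulty dial is 518 minutes.
True elapsed: 518 x 60/56 = 555 minutes = 9 hours and 15 minutes.
True time: 8:00 + 9 hours and 15 minutes = 5:15.

Final answer: 5:15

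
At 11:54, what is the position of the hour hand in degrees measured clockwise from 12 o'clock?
The hour hand moves 30 degrees per hour and 0.5 degrees per minute.
At 11:54: (11) x 30 + 54 x 0.5 = 330 + 27 = 357 degrees

Final answer: 357 degrees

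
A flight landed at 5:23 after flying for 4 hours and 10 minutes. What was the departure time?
Starting time: 5:23 = 323 total minutes past 12:00
Subtracting: 4 hours and 10 minutes = 250 minutes
323 - 250 = 73 minutes
= 1 hour and 13 minutes past 12:00 = 1:13

Final answer: 1:13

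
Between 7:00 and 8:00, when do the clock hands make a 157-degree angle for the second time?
At t minutes past 7:00, the hour hand is at 30 x 7 + 0.5t degrees and the minute hand is at 6t degrees.
The smaller angle between them is 157 degrees when |30H - 5.5t| = 157 or |30H - 5.5t| = 203.
With H = 7, solve 30 x 7 - 5.5t = +/- target for each target:
  t = (30 x 7 - 157) / 5.5 = 9.64
  t = (30 x 7 + 157) / 5.5 = 66.73 (outside (0, 60))
  t = (30 x 7 - 203) / 5.5 = 1.27
  t = (30 x 7 + 203) / 5.5 = 75.09 (outside (0, 60))
Valid solutions in (0, 60): {1.27, 9.64} minutes.
The second occurrence is t = 9.64 minutes.
The hands form a 157-degree angle at 9.64 minutes past 7:00.

Final answer: 9.64 minutes past 7:00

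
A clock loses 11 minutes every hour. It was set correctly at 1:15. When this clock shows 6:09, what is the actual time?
For every 60 true minutes, the faulty clock advances 49 minutes, so 1 faulty-clock minute corresponds to 60/49 true minutes.
From 1:15 to 6:09 on the faulty dial is 294 minutes.
True elapsed: 294 x 60/49 = 360 minutes = 6 hours.
True time: 1:15 + 6 hours = 7:15.

Final answer: 7:15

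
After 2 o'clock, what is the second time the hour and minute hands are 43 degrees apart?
At t minutes past 2:00, the hour hand is at 30 x 2 + 0.5t degrees and the minute hand is at 6t degrees.
The smaller angle between them is 43 degrees when |30H - 5.5t| = 43 or |30H - 5.5t| = 317.
With H = 2, solve 30 x 2 - 5.5t = +/- target for each target:
  t = (30 x 2 - 43) / 5.5 = 3.09
  t = (30 x 2 + 43) / 5.5 = 18.73
  t = (30 x 2 - 317) / 5.5 = -46.73 (outside (0, 60))
  t = (30 x 2 + 317) / 5.5 = 68.55 (outside (0, 60))
Valid solutions in (0, 60): {3.09, 18.73} minutes.
The second occurrence is t = 18.73 minutes.
The hands form a 43-degree angle at 18.73 minutes past 2:00.

Final answer: 18.73 minutes past 2:00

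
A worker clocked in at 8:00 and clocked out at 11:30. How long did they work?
From 8:00 to 11:30:
(11 x 60 + 30) - (8 x 60 + 0) = 690 - 480 = 210 minutes
= 3 hours and 30 minutes

Final answer: 3 hours and 30 minutes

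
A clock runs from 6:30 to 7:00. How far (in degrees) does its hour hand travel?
The hour hand moves 0.5 degrees per minute.
Time elapsed: 7:00 - 6:30 = 30 minutes
Angular displacement: 30 x 0.5 = 15 degrees

Final answer: 15 degrees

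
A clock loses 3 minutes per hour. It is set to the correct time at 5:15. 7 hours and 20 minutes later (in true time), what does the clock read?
For every 60 true minutes, the faulty clock advances 60 - 3 = 57 minutes.
True elapsed: 7 hours and 20 minutes = 440 minutes.
Faulty clock advances: 440 x 57/60 = 418 minutes (drift: 22 minutes behind).
Shown time: 5:15 + 418 minutes = 12:13.

Final answer: 12:13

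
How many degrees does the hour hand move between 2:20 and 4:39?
The hour hand moves 0.5 degrees per minute.
Time elapsed: 4:39 - 2:20 = 139 minutes
Angular displacement: 139 x 0.5 = 69.5 degrees

Final answer: 69.5 degrees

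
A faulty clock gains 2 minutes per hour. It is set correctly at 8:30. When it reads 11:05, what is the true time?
For every 60 true minutes, the faulty clock advances 62 minutes, so 1 faulty-clock minute corresponds to 60/62 true minutes.
From 8:30 to 11:05 on the faulty dial is 155 minutes.
True elapsed: 155 x 60/62 = 150 minutes = 2 hours and 30 minutes.
True time: 8:30 + 2 hours and 30 minutes = 11:00.

Final answer: 11:00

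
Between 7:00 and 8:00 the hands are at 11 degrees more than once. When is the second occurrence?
At t minutes past 7:00, the hour hand is at 30 x 7 + 0.5t degrees and the minute hand is at 6t degrees.
The smaller angle between them is 11 degrees when |30H - 5.5t| = 11 or |30H - 5.5t| = 349.
With H = 7, solve 30 x 7 - 5.5t = +/- target for each target:
  t = (30 x 7 - 11) / 5.5 = 36.18
  t = (30 x 7 + 11) / 5.5 = 40.18
  t = (30 x 7 - 349) / 5.5 = -25.27 (outside (0, 60))
  t = (30 x 7 + 349) / 5.5 = 101.64 (outside (0, 60))
Valid solutions in (0, 60): {36.18, 40.18} minutes.
The second occurrence is t = 40.18 minutes.
The hands form a 11-degree angle at 40.18 minutes past 7:00.

Final answer: 40.18 minutes past 7:00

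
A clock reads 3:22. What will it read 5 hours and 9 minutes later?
Starting time: 3:22
Adding 9 minutes to 22 minutes: 22 + 9 = 31 minutes
Adding 5 hours: 3 + 5 = 8
Final time: 8:31

Final answer: 8:31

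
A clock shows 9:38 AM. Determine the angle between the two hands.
Hour hand position: 9 x 30 + 38 x 0.5 = 289 degrees
Minute hand position: 38 x 6 = 228 degrees
Difference: |289 - 228| = 61 degrees
The angle between the hands is 61 degrees

Final answer: 61 degrees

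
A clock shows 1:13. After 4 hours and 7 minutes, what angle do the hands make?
First find the time 4 hours and 7 minutes after 1:13.
Total minutes: 1 x 60 + 13 + 4 x 60 + 7 = 320.
320 mod 720 = 320 minutes = 5:20.
Now compute the angle at 5:20:
Hour hand: 5 x 30 + 20 x 0.5 = 160 degrees
Minute hand: 20 x 6 = 120 degrees
Difference: |160 - 120| = 40 degrees
The angle is 40 degrees

Final answer: 40 degrees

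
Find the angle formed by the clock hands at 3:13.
Hour hand position: 3 x 30 + 13 x 0.5 = 96.5 degrees
Minute hand position: 13 x 6 = 78 degrees
Difference: |96.5 - 78| = 18.5 degrees
The angle between the hands is 18.5 degrees

Final answer: 18.5 degrees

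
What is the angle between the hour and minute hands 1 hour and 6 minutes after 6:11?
First find the time 1 hour and 6 minutes after 6:11.
Total minutes: 6 x 60 + 11 + 1 x 60 + 6 = 437.
437 mod 720 = 437 minutes = 7:17.
Now compute the angle at 7:17:
Hour hand: 7 x 30 + 17 x 0.5 = 218.5 degrees
Minute hand: 17 x 6 = 102 degrees
Difference: |218.5 - 102| = 116.5 degrees
The angle is 116.5 degrees

Final answer: 116.5 degrees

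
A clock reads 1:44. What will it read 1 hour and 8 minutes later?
Starting time: 1:44
Adding 8 minutes to 44 minutes: 44 + 8 = 52 minutes
Adding 1 hour: 1 + 1 = 2
Final time: 2:52

Final answer: 2:52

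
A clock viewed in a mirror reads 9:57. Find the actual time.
Reflection across the vertical (12-6) axis maps a hand at angle A degrees to (360 - A) degrees, which sends a reading of T minutes past 12:00 to (720 - T) minutes past 12:00.
Mirror reads 9:57 = 597 minutes past 12:00.
Actual time: (720 - 597) mod 720 = 123 minutes = 2:03.

Final answer: 2:03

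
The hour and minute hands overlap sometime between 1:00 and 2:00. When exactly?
The minute hand gains 5.5 degrees per minute on the hour hand.
At 1:00, the hour hand is at 30 degrees and the minute hand is at 0 degrees.
The gap is 30 degrees. Time to close: 30/5.5 = 60 x 1/11 = 5.45 minutes.
The hands overlap at 5.45 minutes past 1:00.

Final answer: 5.45 minutes past 1:00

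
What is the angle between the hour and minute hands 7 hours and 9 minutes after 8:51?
First find the time 7 hours and 9 minutes after 8:51.
Total minutes: 8 x 60 + 51 + 7 x 60 + 9 = 960.
960 mod 720 = 240 minutes = 4:00.
Now compute the angle at 4:00:
Hour hand: 4 x 30 + 0 x 0.5 = 120 degrees
Minute hand: 0 x 6 = 0 degrees
Difference: |120 - 0| = 120 degrees
The angle is 120 degrees

Final answer: 120 degrees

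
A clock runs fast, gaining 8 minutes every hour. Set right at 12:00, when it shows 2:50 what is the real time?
For every 60 true minutes, the faulty clock advances 68 minutes, so 1 faulty-clock minute corresponds to 60/68 true minutes.
From 12:00 to 2:50 on the faulty dial is 170 minutes.
True elapsed: 170 x 60/68 = 150 minutes = 2 hours and 30 minutes.
True time: 12:00 + 2 hours and 30 minutes = 2:30.

Final answer: 2:30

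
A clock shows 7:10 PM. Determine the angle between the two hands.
Hour hand position: 7 x 30 + 10 x 0.5 = 215 degrees
Minute hand position: 10 x 6 = 60 degrees
Difference: |215 - 60| = 155 degrees
The angle between the hands is 155 degrees

Final answer: 155 degrees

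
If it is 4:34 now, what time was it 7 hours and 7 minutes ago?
Starting time: 4:34 = 274 total minutes past 12:00
Subtracting: 7 hours and 7 minutes = 427 minutes
274 - 427 = -153 (negative, add 12 hours = 720) = 567 minutes
= 9 hours and 27 minutes past 12:00 = 9:27

Final answer: 9:27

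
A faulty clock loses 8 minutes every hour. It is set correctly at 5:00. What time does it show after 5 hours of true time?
For every 60 true minutes, the faulty clock advances 60 - 8 = 52 minutes.
True elapsed: 5 hours = 300 minutes.
Faulty clock advances: 300 x 52/60 = 260 minutes (drift: 40 minutes behind).
Shown time: 5:00 + 260 minutes = 9:20.

Final answer: 9:20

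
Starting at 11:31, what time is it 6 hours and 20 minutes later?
Starting time: 11:31
Adding 20 minutes to 31 minutes: 31 + 20 = 51 minutes
Adding 6 hours: 11 + 6 = 17 - 12 = 5
Final time: 5:51

Final answer: 5:51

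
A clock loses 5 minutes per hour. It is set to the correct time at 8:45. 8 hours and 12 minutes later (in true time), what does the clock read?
For every 60 true minutes, the faulty clock advances 60 - 5 = 55 minutes.
True elapsed: 8 hours and 12 minutes = 492 minutes.
Faulty clock advances: 492 x 55/60 = 451 minutes (drift: 41 minutes behind).
Shown time: 8:45 + 451 minutes = 4:16.

Final answer: 4:16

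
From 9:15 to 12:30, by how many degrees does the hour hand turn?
The hour hand moves 0.5 degrees per minute.
Time elapsed: 12:30 - 9:15 = 195 minutes
Angular displacement: 195 x 0.5 = 97.5 degrees

Final answer: 97.5 degrees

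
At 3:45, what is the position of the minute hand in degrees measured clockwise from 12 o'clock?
The minute hand moves 6 degrees per minute.
At 3:45: 45 x 6 = 270 degrees

Final answer: 270 degrees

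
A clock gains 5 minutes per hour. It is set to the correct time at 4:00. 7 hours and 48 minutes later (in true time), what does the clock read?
For every 60 true minutes, the faulty clock advances 60 + 5 = 65 minutes.
True elapsed: 7 hours and 48 minutes = 468 minutes.
Faulty clock advances: 468 x 65/60 = 507 minutes (drift: 39 minutes ahead).
Shown time: 4:00 + 507 minutes = 12:27.

Final answer: 12:27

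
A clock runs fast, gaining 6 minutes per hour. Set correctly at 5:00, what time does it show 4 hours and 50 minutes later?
For every 60 true minutes, the faulty clock advances 60 + 6 = 66 minutes.
True elapsed: 4 hours and 50 minutes = 290 minutes.
Faulty clock advances: 290 x 66/60 = 319 minutes (drift: 29 minutes ahead).
Shown time: 5:00 + 319 minutes = 10:19.

Final answer: 10:19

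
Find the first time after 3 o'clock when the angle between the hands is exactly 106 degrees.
At t minutes past 3:00, the hour hand is at 30 x 3 + 0.5t degrees and the minute hand is at 6t degrees.
The smaller angle between them is 106 degrees when |30H - 5.5t| = 106 or |30H - 5.5t| = 254.
With H = 3, solve 30 x 3 - 5.5t = +/- target for each target:
  t = (30 x 3 - 106) / 5.5 = -2.91 (outside (0, 60))
  t = (30 x 3 + 106) / 5.5 = 35.64
  t = (30 x 3 - 254) / 5.5 = -29.82 (outside (0, 60))
  t = (30 x 3 + 254) / 5.5 = 62.55 (outside (0, 60))
Valid solutions in (0, 60): {35.64} minutes.
The first occurrence is t = 35.64 minutes.
The hands form a 106-degree angle at 35.64 minutes past 3:00.

Final answer: 35.64 minutes past 3:00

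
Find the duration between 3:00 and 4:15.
From 3:00 to 4:15:
(4 x 60 + 15) - (3 x 60 + 0) = 255 - 180 = 75 minutes
= 1 hour and 15 minutes

Final answer: 1 hour and 15 minutes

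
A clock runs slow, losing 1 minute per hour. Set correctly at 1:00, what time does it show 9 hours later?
For every 60 true minutes, the faulty clock advances 60 - 1 = 59 minutes.
True elapsed: 9 hours = 540 minutes.
Faulty clock advances: 540 x 59/60 = 531 minutes (drift: 9 minutes behind).
Shown time: 1:00 + 531 minutes = 9:51.

Final answer: 9:51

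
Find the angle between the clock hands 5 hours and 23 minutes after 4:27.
First find the time 5 hours and 23 minutes after 4:27.
Total minutes: 4 x 60 + 27 + 5 x 60 + 23 = 590.
590 mod 720 = 590 minutes = 9:50.
Now compute the angle at 9:50:
Hour hand: 9 x 30 + 50 x 0.5 = 295 degrees
Minute hand: 50 x 6 = 300 degrees
Difference: |295 - 300| = 5 degrees
The angle is 5 degrees

Final answer: 5 degrees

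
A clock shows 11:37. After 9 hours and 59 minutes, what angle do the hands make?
First find the time 9 hours and 59 minutes after 11:37.
Total minutes: 11 x 60 + 37 + 9 x 60 + 59 = 1296.
1296 mod 720 = 576 minutes = 9:36.
Now compute the angle at 9:36:
Hour hand: 9 x 30 + 36 x 0.5 = 288 degrees
Minute hand: 36 x 6 = 216 degrees
Difference: |288 - 216| = 72 degrees
The angle is 72 degrees

Final answer: 72 degrees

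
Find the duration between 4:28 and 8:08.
From 4:28 to 8:08:
(8 x 60 + 8) - (4 x 60 + 28) = 488 - 268 = 220 minutes
= 3 hours and 40 minutes

Final answer: 3 hours and 40 minutes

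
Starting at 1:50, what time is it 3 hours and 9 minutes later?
Starting time: 1:50
Adding 9 minutes to 50 minutes: 50 + 9 = 59 minutes
Adding 3 hours: 1 + 3 = 4
Final time: 4:59

Final answer: 4:59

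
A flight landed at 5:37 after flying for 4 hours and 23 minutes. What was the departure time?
Starting time: 5:37 = 337 total minutes past 12:00
Subtracting: 4 hours and 23 minutes = 263 minutes
337 - 263 = 74 minutes
= 1 hour and 14 minutes past 12:00 = 1:14

Final answer: 1:14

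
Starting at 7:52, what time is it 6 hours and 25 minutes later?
Starting time: 7:52
Adding 25 minutes to 52 minutes: 52 + 25 = 77 minutes = 1 hour and 17 minutes
Adding 6 hours: 7 + 6 + 1 (carry) = 14 - 12 = 2
Final time: 2:17

Final answer: 2:17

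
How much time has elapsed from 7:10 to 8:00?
From 7:10 to 8:00:
(8 x 60 + 0) - (7 x 60 + 10) = 480 - 430 = 50 minutes
= 50 minutes

Final answer: 50 minutes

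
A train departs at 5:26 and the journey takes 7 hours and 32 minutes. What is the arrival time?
Starting time: 5:26
Adding 32 minutes to 26 minutes: 26 + 32 = 58 minutes
Adding 7 hours: 5 + 7 = 12
Final time: 12:58

Final answer: 12:58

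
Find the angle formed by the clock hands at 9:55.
Hour hand position: 9 x 30 + 55 x 0.5 = 297.5 degrees
Minute hand position: 55 x 6 = 330 degrees
Difference: |297.5 - 330| = 32.5 degrees
The angle between the hands is 32.5 degrees

Final answer: 32.5 degrees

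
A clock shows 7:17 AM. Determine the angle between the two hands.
Hour hand position: 7 x 30 + 17 x 0.5 = 218.5 degrees
Minute hand position: 17 x 6 = 102 degrees
Difference: |218.5 - 102| = 116.5 degrees
The angle between the hands is 116.5 degrees

Final answer: 116.5 degrees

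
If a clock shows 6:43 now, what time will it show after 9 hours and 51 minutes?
Starting time: 6:43
Adding 51 minutes to 43 minutes: 43 + 51 = 94 minutes = 1 hour and 34 minutes
Adding 9 hours: 6 + 9 + 1 (carry) = 16 - 12 = 4
Final time: 4:34

Final answer: 4:34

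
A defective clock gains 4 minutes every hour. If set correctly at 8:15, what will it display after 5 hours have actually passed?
For every 60 true minutes, the faulty clock advances 60 + 4 = 64 minutes.
True elapsed: 5 hours = 300 minutes.
Faulty clock advances: 300 x 64/60 = 320 minutes (drift: 20 minutes ahead).
Shown time: 8:15 + 320 minutes = 1:35.

Final answer: 1:35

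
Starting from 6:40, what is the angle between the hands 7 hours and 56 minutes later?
First find the time 7 hours and 56 minutes after 6:40.
Total minutes: 6 x 60 + 40 + 7 x 60 + 56 = 876.
876 mod 720 = 156 minutes = 2:36.
Now compute the angle at 2:36:
Hour hand: 2 x 30 + 36 x 0.5 = 78 degrees
Minute hand: 36 x 6 = 216 degrees
Difference: |78 - 216| = 138 degrees
The angle is 138 degrees

Final answer: 138 degrees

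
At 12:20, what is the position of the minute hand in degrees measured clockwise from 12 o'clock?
The minute hand moves 6 degrees per minute.
At 12:20: 20 x 6 = 120 degrees

Final answer: 120 degrees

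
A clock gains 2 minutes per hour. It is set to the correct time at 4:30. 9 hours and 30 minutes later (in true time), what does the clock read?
For every 60 true minutes, the faulty clock advances 60 + 2 = 62 minutes.
True elapsed: 9 hours and 30 minutes = 570 minutes.
Faulty clock advances: 570 x 62/60 = 589 minutes (drift: 19 minutes ahead).
Shown time: 4:30 + 589 minutes = 2:19.

Final answer: 2:19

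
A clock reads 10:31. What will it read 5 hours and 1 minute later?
Starting time: 10:31
Adding 1 minute to 31 minutes: 31 + 1 = 32 minutes
Adding 5 hours: 10 + 5 = 15 - 12 = 3
Final time: 3:32

Final answer: 3:32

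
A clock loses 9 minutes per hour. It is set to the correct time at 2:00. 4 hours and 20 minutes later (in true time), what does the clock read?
For every 60 true minutes, the faulty clock advances 60 - 9 = 51 minutes.
True elapsed: 4 hours and 20 minutes = 260 minutes.
Faulty clock advances: 260 x 51/60 = 221 minutes (drift: 39 minutes behind).
Shown time: 2:00 + 221 minutes = 5:41.

Final answer: 5:41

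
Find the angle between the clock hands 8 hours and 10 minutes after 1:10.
First find the time 8 hours and 10 minutes after 1:10.
Total minutes: 1 x 60 + 10 + 8 x 60 + 10 = 560.
560 mod 720 = 560 minutes = 9:20.
Now compute the angle at 9:20:
Hour hand: 9 x 30 + 20 x 0.5 = 280 degrees
Minute hand: 20 x 6 = 120 degrees
Difference: |280 - 120| = 160 degrees
The angle is 160 degrees

Final answer: 160 degrees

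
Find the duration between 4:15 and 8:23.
From 4:15 to 8:23:
(8 x 60 + 23) - (4 x 60 + 15) = 503 - 255 = 248 minutes
= 4 hours and 8 minutes

Final answer: 4 hours and 8 minutes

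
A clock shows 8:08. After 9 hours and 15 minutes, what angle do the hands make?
First find the time 9 hours and 15 minutes after 8:08.
Total minutes: 8 x 60 + 8 + 9 x 60 + 15 = 1043.
1043 mod 720 = 323 minutes = 5:23.
Now compute the angle at 5:23:
Hour hand: 5 x 30 + 23 x 0.5 = 161.5 degrees
Minute hand: 23 x 6 = 138 degrees
Difference: |161.5 - 138| = 23.5 degrees
The angle is 23.5 degrees

Final answer: 23.5 degrees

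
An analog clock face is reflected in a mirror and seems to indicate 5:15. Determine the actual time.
Reflection across the vertical (12-6) axis maps a hand at angle A degrees to (360 - A) degrees, which sends a reading of T minutes past 12:00 to (720 - T) minutes past 12:00.
Mirror reads 5:15 = 315 minutes past 12:00.
Actual time: (720 - 315) mod 720 = 405 minutes = 6:45.

Final answer: 6:45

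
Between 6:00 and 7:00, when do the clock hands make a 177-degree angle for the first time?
At t minutes past 6:00, the hour hand is at 30 x 6 + 0.5t degrees and the minute hand is at 6t degrees.
The smaller angle between them is 177 degrees when |30H - 5.5t| = 177 or |30H - 5.5t| = 183.
With H = 6, solve 30 x 6 - 5.5t = +/- target for each target:
  t = (30 x 6 - 177) / 5.5 = 0.55
  t = (30 x 6 + 177) / 5.5 = 64.91 (outside (0, 60))
  t = (30 x 6 - 183) / 5.5 = -0.55 (outside (0, 60))
  t = (30 x 6 + 183) / 5.5 = 66 (outside (0, 60))
Valid solutions in (0, 60): {0.55} minutes.
The first occurrence is t = 0.55 minutes.
The hands form a 177-degree angle at 0.55 minutes past 6:00.

Final answer: 0.55 minutes past 6:00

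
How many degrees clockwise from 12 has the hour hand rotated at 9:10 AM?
The hour hand moves 30 degrees per hour and 0.5 degrees per minute.
At 9:10: (9) x 30 + 10 x 0.5 = 270 + 5 = 275 degrees

Final answer: 275 degrees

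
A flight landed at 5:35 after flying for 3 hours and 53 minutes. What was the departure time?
Starting time: 5:35 = 335 total minutes past 12:00
Subtracting: 3 hours and 53 minutes = 233 minutes
335 - 233 = 102 minutes
= 1 hour and 42 minutes past 12:00 = 1:42

Final answer: 1:42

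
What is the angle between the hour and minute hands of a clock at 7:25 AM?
Hour hand position: 7 x 30 + 25 x 0.5 = 222.5 degrees
Minute hand position: 25 x 6 = 150 degrees
Difference: |222.5 - 150| = 72.5 degrees
The angle between the hands is 72.5 degrees

Final answer: 72.5 degrees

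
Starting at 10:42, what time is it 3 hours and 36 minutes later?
Starting time: 10:42
Adding 36 minutes to 42 minutes: 42 + 36 = 78 minutes = 1 hour and 18 minutes
Adding 3 hours: 10 + 3 + 1 (carry) = 14 - 12 = 2
Final time: 2:18

Final answer: 2:18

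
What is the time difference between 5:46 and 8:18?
From 5:46 to 8:18:
(8 x 60 + 18) - (5 x 60 + 46) = 498 - 346 = 152 minutes
= 2 hours and 32 minutes

Final answer: 2 hours and 32 minutes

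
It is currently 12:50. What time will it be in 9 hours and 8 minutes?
Starting time: 12:50
Adding 8 minutes to 50 minutes: 50 + 8 = 58 minutes
Adding 9 hours: 12 + 9 = 21 - 12 = 9
Final time: 9:58

Final answer: 9:58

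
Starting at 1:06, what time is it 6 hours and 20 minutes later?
Starting time: 1:06
Adding 20 minutes to 6 minutes: 6 + 20 = 26 minutes
Adding 6 hours: 1 + 6 = 7
Final time: 7:26

Final answer: 7:26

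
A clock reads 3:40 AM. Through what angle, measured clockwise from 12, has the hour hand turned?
The hour hand moves 30 degrees per hour and 0.5 degrees per minute.
At 3:40: (3) x 30 + 40 x 0.5 = 90 + 20 = 110 degrees

Final answer: 110 degrees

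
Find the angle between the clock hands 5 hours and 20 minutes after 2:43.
First find the time 5 hours and 20 minutes after 2:43.
Total minutes: 2 x 60 + 43 + 5 x 60 + 20 = 483.
483 mod 720 = 483 minutes = 8:03.
Now compute the angle at 8:03:
Hour hand: 8 x 30 + 3 x 0.5 = 241.5 degrees
Minute hand: 3 x 6 = 18 degrees
Difference: |241.5 - 18| = 223.5 degrees
Smaller angle: 360 - 223.5 = 136.5 degrees

Final answer: 136.5 degrees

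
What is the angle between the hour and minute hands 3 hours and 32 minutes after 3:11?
First find the time 3 hours and 32 minutes after 3:11.
Total minutes: 3 x 60 + 11 + 3 x 60 + 32 = 403.
403 mod 720 = 403 minutes = 6:43.
Now compute the angle at 6:43:
Hour hand: 6 x 30 + 43 x 0.5 = 201.5 degrees
Minute hand: 43 x 6 = 258 degrees
Difference: |201.5 - 258| = 56.5 degrees
The angle is 56.5 degrees

Final answer: 56.5 degrees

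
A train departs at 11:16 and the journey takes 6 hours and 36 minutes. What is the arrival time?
Starting time: 11:16
Adding 36 minutes to 16 minutes: 16 + 36 = 52 minutes
Adding 6 hours: 11 + 6 = 17 - 12 = 5
Final time: 5:52

Final answer: 5:52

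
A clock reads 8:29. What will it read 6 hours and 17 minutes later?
Starting time: 8:29
Adding 17 minutes to 29 minutes: 29 + 17 = 46 minutes
Adding 6 hours: 8 + 6 = 14 - 12 = 2
Final time: 2:46

Final answer: 2:46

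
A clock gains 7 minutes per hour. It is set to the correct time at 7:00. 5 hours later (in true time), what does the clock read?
For every 60 true minutes, the faulty clock advances 60 + 7 = 67 minutes.
True elapsed: 5 hours = 300 minutes.
Faulty clock advances: 300 x 67/60 = 335 minutes (drift: 35 minutes ahead).
Shown time: 7:00 + 335 minutes = 12:35.

Final answer: 12:35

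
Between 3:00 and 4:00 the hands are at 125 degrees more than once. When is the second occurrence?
At t minutes past 3:00, the hour hand is at 30 x 3 + 0.5t degrees and the minute hand is at 6t degrees.
The smaller angle between them is 125 degrees when |30H - 5.5t| = 125 or |30H - 5.5t| = 235.
With H = 3, solve 30 x 3 - 5.5t = +/- target for each target:
  t = (30 x 3 - 125) / 5.5 = -6.36 (outside (0, 60))
  t = (30 x 3 + 125) / 5.5 = 39.09
  t = (30 x 3 - 235) / 5.5 = -26.36 (outside (0, 60))
  t = (30 x 3 + 235) / 5.5 = 59.09
Valid solutions in (0, 60): {39.09, 59.09} minutes.
The second occurrence is t = 59.09 minutes.
The hands form a 125-degree angle at 59.09 minutes past 3:00.

Final answer: 59.09 minutes past 3:00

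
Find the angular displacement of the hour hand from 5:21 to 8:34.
The hour hand moves 0.5 degrees per minute.
Time elapsed: 8:34 - 5:21 = 193 minutes
Angular displacement: 193 x 0.5 = 96.5 degrees

Final answer: 96.5 degrees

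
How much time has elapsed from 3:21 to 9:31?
From 3:21 to 9:31:
(9 x 60 + 31) - (3 x 60 + 21) = 571 - 201 = 370 minutes
= 6 hours and 10 minutes

Final answer: 6 hours and 10 minutes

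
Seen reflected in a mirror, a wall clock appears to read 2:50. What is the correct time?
Reflection across the vertical (12-6) axis maps a hand at angle A degrees to (360 - A) degrees, which sends a reading of T minutes past 12:00 to (720 - T) minutes past 12:00.
Mirror reads 2:50 = 170 minutes past 12:00.
Actual time: (720 - 170) mod 720 = 550 minutes = 9:10.

Final answer: 9:10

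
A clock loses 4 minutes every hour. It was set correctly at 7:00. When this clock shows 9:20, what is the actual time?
For every 60 true minutes, the faulty clock advances 56 minutes, so 1 faulty-clock minute corresponds to 60/56 true minutes.
From 7:00 to 9:20 on the faulty dial is 140 minutes.
True elapsed: 140 x 60/56 = 150 minutes = 2 hours and 30 minutes.
True time: 7:00 + 2 hours and 30 minutes = 9:30.

Final answer: 9:30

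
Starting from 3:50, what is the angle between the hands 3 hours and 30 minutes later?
First find the time 3 hours and 30 minutes after 3:50.
Total minutes: 3 x 60 + 50 + 3 x 60 + 30 = 440.
440 mod 720 = 440 minutes = 7:20.
Now compute the angle at 7:20:
Hour hand: 7 x 30 + 20 x 0.5 = 220 degrees
Minute hand: 20 x 6 = 120 degrees
Difference: |220 - 120| = 100 degrees
The angle is 100 degrees

Final answer: 100 degrees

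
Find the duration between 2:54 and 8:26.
From 2:54 to 8:26:
(8 x 60 + 26) - (2 x 60 + 54) = 506 - 174 = 332 minutes
= 5 hours and 32 minutes

Final answer: 5 hours and 32 minutes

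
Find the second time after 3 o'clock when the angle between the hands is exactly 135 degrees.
At t minutes past 3:00, the hour hand is at 30 x 3 + 0.5t degrees and the minute hand is at 6t degrees.
The smaller angle between them is 135 degrees when |30H - 5.5t| = 135 or |30H - 5.5t| = 225.
With H = 3, solve 30 x 3 - 5.5t = +/- target for each target:
  t = (30 x 3 - 135) / 5.5 = -8.18 (outside (0, 60))
  t = (30 x 3 + 135) / 5.5 = 40.91
  t = (30 x 3 - 225) / 5.5 = -24.55 (outside (0, 60))
  t = (30 x 3 + 225) / 5.5 = 57.27
Valid solutions in (0, 60): {40.91, 57.27} minutes.
The second occurrence is t = 57.27 minutes.
The hands form a 135-degree angle at 57.27 minutes past 3:00.

Final answer: 57.27 minutes past 3:00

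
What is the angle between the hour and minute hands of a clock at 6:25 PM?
Hour hand position: 6 x 30 + 25 x 0.5 = 192.5 degrees
Minute hand position: 25 x 6 = 150 degrees
Difference: |192.5 - 150| = 42.5 degrees
The angle between the hands is 42.5 degrees

Final answer: 42.5 degrees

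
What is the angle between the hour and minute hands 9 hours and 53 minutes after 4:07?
First find the time 9 hours and 53 minutes after 4:07.
Total minutes: 4 x 60 + 7 + 9 x 60 + 53 = 840.
840 mod 720 = 120 minutes = 2:00.
Now compute the angle at 2:00:
Hour hand: 2 x 30 + 0 x 0.5 = 60 degrees
Minute hand: 0 x 6 = 0 degrees
Difference: |60 - 0| = 60 degrees
The angle is 60 degrees

Final answer: 60 degrees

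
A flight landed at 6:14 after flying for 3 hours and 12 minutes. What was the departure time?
Starting time: 6:14 = 374 total minutes past 12:00
Subtracting: 3 hours and 12 minutes = 192 minutes
374 - 192 = 182 minutes
= 3 hours and 2 minutes past 12:00 = 3:02

Final answer: 3:02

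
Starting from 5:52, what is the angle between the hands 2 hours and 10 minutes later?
First find the time 2 hours and 10 minutes after 5:52.
Total minutes: 5 x 60 + 52 + 2 x 60 + 10 = 482.
482 mod 720 = 482 minutes = 8:02.
Now compute the angle at 8:02:
Hour hand: 8 x 30 + 2 x 0.5 = 241 degrees
Minute hand: 2 x 6 = 12 degrees
Difference: |241 - 12| = 229 degrees
Smaller angle: 360 - 229 = 131 degrees

Final answer: 131 degrees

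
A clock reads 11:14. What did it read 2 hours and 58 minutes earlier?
Starting time: 11:14 = 674 total minutes past 12:00
Subtracting: 2 hours and 58 minutes = 178 minutes
674 - 178 = 496 minutes
= 8 hours and 16 minutes past 12:00 = 8:16

Final answer: 8:16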